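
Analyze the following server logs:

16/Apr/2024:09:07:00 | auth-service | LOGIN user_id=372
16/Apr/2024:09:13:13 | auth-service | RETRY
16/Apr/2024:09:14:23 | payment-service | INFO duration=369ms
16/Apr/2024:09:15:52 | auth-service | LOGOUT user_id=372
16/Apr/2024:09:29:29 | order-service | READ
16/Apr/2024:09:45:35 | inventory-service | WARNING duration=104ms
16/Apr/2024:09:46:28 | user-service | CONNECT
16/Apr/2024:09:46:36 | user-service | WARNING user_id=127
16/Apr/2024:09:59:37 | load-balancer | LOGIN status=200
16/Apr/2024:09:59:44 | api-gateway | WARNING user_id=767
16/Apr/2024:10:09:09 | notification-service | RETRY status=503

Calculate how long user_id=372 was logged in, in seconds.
532

To calculate session duration:

1. Find LOGIN event for user_id=372: 16/Apr/2024:09:07:00
2. Find LOGOUT event for user_id=372: 16/Apr/2024:09:15:52
3. Session duration: 16/Apr/2024:09:15:52 - 16/Apr/2024:09:07:00 = 532 seconds (8 minutes)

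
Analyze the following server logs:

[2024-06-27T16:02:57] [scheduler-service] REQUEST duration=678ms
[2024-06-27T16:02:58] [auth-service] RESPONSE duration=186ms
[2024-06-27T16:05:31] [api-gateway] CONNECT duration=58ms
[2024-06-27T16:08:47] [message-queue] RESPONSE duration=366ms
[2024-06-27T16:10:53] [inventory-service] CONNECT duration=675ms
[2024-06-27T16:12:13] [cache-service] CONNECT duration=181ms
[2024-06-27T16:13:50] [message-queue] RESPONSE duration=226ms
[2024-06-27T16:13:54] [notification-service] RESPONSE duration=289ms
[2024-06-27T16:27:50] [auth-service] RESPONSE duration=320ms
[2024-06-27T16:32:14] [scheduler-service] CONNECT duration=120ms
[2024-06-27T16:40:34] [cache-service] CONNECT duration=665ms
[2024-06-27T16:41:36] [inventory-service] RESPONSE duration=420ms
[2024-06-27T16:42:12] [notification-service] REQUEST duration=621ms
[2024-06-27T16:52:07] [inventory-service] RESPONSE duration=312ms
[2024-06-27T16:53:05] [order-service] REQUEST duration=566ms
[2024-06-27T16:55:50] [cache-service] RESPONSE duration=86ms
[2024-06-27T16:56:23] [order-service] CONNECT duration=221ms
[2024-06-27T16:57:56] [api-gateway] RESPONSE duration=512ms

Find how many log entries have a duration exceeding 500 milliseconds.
6

To count timeouts:

1. Threshold: 500ms
2. Extract duration from each log entry
3. Count entries where duration > 500
4. Timeout count: 6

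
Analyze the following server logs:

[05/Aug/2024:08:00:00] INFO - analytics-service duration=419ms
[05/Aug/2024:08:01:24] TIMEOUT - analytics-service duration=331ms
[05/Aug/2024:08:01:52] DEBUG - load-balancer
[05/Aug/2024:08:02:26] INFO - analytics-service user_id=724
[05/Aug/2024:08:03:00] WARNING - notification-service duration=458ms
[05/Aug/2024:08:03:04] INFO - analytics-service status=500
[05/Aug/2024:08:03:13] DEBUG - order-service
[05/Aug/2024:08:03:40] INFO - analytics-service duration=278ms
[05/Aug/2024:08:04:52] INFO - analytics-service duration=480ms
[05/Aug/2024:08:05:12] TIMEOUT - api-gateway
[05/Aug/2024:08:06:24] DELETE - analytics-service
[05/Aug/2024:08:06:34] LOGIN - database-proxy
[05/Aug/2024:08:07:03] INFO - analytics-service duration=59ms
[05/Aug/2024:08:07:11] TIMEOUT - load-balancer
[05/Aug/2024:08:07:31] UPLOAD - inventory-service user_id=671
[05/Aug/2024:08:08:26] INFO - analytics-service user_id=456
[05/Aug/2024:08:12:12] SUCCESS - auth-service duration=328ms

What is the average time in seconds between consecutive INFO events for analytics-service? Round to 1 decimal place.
84.3

To calculate average interval:

1. Find all INFO events for analytics-service in order
2. Calculate time gaps between consecutive events
3. Compute mean of gaps: 506 / 6 = 84.3 seconds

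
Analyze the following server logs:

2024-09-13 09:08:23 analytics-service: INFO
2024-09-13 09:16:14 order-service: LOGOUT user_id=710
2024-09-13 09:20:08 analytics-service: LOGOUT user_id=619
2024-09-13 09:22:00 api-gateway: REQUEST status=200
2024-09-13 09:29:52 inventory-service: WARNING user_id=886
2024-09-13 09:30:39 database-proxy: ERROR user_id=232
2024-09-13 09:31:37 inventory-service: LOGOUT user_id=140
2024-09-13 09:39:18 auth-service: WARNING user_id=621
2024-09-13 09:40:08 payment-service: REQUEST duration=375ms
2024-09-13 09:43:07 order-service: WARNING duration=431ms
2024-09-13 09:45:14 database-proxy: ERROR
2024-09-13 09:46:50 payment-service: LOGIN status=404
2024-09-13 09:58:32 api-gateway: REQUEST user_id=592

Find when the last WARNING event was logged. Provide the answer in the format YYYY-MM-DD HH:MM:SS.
2024-09-13 09:43:07

To find the last event:

1. Filter for all WARNING events
2. Sort by timestamp
3. Select the last one
4. Timestamp: 2024-09-13 09:43:07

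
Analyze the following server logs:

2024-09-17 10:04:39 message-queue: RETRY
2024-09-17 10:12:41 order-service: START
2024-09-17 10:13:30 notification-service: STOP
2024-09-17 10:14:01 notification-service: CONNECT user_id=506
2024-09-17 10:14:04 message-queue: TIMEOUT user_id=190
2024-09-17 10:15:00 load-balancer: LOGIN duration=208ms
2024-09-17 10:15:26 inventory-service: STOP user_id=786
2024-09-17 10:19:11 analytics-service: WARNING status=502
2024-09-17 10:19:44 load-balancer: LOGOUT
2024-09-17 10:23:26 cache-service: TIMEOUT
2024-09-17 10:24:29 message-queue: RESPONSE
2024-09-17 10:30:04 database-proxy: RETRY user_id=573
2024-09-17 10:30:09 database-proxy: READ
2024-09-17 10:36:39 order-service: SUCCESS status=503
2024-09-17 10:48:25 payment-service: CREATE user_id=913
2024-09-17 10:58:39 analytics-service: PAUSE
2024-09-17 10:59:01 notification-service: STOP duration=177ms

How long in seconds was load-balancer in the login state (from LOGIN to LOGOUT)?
284

To calculate state duration:

1. Find LOGIN event for load-balancer: 2024-09-17 10:15:00
2. Find LOGOUT event for load-balancer: 2024-09-17 10:19:44
3. Calculate duration: 2024-09-17 10:19:44 - 2024-09-17 10:15:00 = 284 seconds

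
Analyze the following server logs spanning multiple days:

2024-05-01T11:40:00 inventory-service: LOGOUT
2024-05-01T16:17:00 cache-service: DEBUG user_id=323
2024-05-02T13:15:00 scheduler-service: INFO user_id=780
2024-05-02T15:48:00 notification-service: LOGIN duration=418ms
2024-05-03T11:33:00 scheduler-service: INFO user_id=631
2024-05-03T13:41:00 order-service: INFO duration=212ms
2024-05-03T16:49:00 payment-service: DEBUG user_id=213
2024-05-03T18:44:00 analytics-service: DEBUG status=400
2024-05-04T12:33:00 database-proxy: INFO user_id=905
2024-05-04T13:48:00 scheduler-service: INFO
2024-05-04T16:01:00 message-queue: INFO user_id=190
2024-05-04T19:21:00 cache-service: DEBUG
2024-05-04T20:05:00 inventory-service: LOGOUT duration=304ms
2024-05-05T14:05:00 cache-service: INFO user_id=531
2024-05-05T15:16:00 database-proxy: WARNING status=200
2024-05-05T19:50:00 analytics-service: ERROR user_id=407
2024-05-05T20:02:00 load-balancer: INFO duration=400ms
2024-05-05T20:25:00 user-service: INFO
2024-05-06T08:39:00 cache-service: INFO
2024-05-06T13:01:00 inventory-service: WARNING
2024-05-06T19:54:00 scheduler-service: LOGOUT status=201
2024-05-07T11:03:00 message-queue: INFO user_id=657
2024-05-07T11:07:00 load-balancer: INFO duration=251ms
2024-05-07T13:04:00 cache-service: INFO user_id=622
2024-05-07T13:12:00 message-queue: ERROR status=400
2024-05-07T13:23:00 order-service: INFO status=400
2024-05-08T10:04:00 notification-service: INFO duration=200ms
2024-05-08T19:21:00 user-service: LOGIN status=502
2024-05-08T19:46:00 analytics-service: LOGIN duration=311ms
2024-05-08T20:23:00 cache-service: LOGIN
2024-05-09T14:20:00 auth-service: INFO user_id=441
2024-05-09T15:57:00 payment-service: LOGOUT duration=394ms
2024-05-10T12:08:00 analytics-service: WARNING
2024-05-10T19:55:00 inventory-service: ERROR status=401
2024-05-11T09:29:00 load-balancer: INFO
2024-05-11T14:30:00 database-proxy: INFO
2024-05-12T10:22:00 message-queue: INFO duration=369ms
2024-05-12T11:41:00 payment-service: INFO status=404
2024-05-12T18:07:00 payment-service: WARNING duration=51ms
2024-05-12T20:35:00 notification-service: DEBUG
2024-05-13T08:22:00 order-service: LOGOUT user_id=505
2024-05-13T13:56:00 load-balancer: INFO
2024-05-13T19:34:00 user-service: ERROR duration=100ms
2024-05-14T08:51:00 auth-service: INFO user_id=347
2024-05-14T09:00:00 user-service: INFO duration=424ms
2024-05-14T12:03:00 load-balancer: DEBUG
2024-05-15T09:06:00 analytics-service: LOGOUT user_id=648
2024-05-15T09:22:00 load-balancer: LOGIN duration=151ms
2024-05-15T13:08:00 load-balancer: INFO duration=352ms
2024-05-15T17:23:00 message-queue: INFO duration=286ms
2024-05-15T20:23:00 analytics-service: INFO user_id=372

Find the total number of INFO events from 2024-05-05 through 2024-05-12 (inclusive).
14

To filter by date range:

1. Date range: 2024-05-05 through 2024-05-12, both dates inclusive
2. Filter for INFO events whose date falls in this range
3. Count matching events: 14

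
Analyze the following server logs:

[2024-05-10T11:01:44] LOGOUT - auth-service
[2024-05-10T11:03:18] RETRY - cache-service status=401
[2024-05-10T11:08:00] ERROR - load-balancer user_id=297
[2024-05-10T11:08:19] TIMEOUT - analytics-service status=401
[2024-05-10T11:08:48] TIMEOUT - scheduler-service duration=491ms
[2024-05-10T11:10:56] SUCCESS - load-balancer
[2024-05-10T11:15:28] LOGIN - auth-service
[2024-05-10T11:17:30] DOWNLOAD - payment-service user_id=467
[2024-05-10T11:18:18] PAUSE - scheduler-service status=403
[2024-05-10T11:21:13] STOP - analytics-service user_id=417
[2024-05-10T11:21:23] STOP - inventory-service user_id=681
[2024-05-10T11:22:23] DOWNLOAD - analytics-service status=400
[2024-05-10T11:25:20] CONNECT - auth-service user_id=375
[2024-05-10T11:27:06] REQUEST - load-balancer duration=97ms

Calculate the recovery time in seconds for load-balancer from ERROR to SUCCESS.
176

To calculate recovery time:

1. Find ERROR event for load-balancer: 2024-05-10T11:08:00
2. Find next SUCCESS event for load-balancer: 2024-05-10T11:10:56
3. Recovery time: 2024-05-10T11:10:56 - 2024-05-10T11:08:00 = 176 seconds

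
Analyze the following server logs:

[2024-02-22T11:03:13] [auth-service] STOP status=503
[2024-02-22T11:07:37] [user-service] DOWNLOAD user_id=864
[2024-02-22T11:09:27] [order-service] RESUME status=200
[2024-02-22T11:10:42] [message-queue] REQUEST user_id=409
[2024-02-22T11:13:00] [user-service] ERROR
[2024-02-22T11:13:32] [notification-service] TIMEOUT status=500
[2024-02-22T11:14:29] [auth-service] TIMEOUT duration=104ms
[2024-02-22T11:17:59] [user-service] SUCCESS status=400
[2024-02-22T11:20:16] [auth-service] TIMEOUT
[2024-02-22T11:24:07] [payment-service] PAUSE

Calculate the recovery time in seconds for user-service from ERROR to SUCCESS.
299

To calculate recovery time:

1. Find ERROR event for user-service: 2024-02-22T11:13:00
2. Find next SUCCESS event for user-service: 2024-02-22T11:17:59
3. Recovery time: 2024-02-22T11:17:59 - 2024-02-22T11:13:00 = 299 seconds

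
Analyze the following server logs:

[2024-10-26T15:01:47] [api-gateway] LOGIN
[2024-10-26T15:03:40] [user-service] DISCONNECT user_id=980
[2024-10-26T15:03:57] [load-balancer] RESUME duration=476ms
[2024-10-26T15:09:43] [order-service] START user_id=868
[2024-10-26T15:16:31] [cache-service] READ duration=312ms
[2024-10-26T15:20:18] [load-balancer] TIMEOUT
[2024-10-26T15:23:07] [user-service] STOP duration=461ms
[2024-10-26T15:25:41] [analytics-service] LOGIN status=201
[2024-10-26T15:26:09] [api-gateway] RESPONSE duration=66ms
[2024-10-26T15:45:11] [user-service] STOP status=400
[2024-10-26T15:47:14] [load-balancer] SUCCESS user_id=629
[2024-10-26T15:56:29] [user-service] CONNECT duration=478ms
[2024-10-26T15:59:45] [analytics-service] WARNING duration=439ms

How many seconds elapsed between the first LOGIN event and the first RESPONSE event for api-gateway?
1462

To find the time between events:

1. Locate the first LOGIN event for api-gateway: 2024-10-26T15:01:47
2. Locate the first RESPONSE event for api-gateway: 2024-10-26T15:26:09
3. Calculate the difference: 2024-10-26T15:26:09 - 2024-10-26T15:01:47 = 1462 seconds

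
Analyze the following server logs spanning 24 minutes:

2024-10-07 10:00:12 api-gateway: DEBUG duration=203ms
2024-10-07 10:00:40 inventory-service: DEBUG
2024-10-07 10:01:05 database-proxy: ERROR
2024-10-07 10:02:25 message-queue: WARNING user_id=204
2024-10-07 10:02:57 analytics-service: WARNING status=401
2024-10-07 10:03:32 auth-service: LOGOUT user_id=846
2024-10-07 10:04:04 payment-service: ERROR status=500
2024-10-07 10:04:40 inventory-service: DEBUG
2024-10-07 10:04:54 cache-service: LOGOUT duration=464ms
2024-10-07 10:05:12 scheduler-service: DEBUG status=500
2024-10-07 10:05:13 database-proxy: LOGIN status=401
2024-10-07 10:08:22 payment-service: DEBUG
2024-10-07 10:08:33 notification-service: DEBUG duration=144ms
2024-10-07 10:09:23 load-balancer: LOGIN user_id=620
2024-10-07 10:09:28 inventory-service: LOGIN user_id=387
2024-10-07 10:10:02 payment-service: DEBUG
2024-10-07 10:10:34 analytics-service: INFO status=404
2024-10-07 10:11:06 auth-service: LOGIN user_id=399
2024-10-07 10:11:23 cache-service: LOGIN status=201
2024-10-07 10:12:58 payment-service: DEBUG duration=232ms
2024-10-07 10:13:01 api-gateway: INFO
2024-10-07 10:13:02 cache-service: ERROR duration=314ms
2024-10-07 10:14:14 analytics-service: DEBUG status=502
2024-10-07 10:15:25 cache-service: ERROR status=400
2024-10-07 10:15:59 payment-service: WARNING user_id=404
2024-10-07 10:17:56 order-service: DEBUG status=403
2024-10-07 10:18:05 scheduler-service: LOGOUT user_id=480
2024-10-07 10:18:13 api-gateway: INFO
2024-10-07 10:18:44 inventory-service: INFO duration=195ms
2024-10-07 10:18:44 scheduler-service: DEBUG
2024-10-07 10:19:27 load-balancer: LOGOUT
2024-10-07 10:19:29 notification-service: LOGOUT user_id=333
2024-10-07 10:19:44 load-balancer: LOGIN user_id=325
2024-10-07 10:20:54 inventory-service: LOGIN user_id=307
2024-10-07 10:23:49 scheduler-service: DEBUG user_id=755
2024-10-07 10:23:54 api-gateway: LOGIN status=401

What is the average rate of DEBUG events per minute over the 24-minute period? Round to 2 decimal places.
0.5

To calculate the rate:

1. Count total DEBUG events: 12
2. Total time period: 24 minutes
3. Rate = 12 / 24 = 0.5 events per minute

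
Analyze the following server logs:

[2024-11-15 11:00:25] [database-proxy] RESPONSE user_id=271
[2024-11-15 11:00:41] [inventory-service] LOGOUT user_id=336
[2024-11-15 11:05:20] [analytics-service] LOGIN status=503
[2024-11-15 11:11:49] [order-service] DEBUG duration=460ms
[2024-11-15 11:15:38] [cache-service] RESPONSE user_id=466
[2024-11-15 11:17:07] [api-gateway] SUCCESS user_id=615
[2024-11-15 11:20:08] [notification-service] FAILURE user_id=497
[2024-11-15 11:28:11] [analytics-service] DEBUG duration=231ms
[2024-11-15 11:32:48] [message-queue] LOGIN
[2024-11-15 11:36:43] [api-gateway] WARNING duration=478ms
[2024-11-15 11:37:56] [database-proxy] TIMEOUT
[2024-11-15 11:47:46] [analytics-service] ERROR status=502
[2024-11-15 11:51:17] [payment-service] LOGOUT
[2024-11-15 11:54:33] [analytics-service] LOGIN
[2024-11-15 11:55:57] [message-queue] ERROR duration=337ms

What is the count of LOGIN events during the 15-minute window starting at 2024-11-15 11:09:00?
0

To count events in the time window:

1. Window boundaries: 2024-11-15 11:09:00 to 2024-11-15 11:24:00
2. Filter for LOGIN events within this window
3. Count matching events: 0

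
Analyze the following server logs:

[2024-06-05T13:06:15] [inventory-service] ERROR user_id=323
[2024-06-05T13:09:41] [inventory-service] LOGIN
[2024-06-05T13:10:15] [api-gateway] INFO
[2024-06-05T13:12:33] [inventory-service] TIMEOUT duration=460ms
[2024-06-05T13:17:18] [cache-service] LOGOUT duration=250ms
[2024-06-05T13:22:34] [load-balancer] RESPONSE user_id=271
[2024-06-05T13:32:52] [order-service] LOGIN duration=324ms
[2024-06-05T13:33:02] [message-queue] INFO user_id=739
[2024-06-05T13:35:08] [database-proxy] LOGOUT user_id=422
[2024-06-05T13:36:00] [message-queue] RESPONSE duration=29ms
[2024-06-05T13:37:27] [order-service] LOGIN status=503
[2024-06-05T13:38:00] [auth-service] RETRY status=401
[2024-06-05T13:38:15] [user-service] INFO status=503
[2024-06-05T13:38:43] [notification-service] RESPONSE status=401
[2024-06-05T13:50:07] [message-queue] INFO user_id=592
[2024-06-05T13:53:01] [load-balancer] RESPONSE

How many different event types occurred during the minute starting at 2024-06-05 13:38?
3

To count unique event types:

1. Filter events in the minute starting at 2024-06-05 13:38
2. Extract event types from matching entries
3. Count unique types: 3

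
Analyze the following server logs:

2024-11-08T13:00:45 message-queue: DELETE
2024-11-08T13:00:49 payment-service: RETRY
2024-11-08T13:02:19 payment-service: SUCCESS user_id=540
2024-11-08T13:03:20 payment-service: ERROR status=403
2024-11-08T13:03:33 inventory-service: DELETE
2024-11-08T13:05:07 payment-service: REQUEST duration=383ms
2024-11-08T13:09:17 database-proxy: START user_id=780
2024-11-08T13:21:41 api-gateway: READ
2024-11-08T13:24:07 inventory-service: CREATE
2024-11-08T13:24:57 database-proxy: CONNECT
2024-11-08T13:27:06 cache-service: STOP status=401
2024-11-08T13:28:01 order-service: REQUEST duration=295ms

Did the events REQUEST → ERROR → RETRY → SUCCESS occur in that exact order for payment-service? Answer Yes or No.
No

To verify sequence order:

1. Find all events in sequence REQUEST → ERROR → RETRY → SUCCESS for payment-service
2. Extract their timestamps
3. Check if timestamps are in ascending order
4. Result: No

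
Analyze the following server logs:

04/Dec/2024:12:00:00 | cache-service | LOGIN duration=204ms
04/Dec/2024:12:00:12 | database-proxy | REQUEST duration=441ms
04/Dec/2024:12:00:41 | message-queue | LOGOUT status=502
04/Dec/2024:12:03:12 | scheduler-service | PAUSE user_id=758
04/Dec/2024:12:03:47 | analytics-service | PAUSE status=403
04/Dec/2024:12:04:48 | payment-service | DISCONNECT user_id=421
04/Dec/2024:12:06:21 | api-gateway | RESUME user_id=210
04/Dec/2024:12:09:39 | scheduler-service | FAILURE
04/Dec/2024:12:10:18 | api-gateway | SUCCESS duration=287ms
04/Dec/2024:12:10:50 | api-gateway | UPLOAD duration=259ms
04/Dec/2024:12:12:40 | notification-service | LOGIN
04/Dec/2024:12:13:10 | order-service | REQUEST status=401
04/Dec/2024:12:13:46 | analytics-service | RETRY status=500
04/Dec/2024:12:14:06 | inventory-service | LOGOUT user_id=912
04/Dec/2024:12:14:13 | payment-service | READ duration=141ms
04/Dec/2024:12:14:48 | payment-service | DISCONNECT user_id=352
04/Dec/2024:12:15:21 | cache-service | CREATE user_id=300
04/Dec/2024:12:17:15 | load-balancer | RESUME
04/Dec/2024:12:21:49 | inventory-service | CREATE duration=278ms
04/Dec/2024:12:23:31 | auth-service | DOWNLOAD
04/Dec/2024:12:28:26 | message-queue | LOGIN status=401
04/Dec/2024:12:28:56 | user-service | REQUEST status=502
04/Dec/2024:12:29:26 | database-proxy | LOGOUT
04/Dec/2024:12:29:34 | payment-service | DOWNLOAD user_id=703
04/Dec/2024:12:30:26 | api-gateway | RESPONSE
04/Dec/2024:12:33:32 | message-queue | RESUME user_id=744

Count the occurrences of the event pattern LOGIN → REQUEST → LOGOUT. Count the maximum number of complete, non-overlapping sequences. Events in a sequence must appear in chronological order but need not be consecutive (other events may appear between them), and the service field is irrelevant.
3

To count sequences:

1. Look for pattern: LOGIN → REQUEST → LOGOUT
2. Greedily scan the log in chronological order, matching each sequence element in turn (ignoring service)
3. Each time the full pattern completes, increment the count and restart matching from the next event
4. Complete non-overlapping sequences found: 3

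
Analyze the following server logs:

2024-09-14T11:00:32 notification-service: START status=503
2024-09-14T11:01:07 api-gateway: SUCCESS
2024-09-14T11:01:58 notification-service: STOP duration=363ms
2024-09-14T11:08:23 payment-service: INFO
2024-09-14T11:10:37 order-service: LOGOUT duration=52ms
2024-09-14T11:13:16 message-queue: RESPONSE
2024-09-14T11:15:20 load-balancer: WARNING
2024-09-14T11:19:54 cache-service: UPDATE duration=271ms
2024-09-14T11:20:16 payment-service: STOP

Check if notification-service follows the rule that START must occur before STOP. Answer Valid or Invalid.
Valid

To validate ordering:

1. Required order: START → STOP
2. Rule: START must occur before STOP
3. Check actual order of events for notification-service
4. Result: Valid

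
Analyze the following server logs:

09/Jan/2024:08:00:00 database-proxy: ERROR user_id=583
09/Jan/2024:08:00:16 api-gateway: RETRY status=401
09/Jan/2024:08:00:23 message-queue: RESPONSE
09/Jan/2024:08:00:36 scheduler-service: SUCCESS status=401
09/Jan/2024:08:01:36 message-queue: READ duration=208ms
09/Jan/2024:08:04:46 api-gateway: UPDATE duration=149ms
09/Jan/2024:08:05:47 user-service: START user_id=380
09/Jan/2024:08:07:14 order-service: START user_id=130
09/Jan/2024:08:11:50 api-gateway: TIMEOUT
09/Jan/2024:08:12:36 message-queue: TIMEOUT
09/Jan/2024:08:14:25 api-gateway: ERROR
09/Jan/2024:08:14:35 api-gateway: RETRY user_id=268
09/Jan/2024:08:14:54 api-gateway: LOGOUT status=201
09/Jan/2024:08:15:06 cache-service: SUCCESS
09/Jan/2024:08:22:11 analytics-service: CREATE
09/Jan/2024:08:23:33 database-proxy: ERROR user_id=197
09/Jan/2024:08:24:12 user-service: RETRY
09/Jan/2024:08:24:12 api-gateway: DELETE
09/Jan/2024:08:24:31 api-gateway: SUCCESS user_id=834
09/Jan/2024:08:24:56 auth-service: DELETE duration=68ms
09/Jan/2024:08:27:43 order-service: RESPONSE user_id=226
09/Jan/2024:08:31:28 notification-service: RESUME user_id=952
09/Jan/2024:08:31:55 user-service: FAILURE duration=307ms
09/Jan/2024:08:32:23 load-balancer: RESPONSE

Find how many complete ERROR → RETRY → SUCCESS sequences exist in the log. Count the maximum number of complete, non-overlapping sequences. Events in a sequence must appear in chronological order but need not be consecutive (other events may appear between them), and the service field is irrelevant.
3

To count sequences:

1. Look for pattern: ERROR → RETRY → SUCCESS
2. Greedily scan the log in chronological order, matching each sequence element in turn (ignoring service)
3. Each time the full pattern completes, increment the count and restart matching from the next event
4. Complete non-overlapping sequences found: 3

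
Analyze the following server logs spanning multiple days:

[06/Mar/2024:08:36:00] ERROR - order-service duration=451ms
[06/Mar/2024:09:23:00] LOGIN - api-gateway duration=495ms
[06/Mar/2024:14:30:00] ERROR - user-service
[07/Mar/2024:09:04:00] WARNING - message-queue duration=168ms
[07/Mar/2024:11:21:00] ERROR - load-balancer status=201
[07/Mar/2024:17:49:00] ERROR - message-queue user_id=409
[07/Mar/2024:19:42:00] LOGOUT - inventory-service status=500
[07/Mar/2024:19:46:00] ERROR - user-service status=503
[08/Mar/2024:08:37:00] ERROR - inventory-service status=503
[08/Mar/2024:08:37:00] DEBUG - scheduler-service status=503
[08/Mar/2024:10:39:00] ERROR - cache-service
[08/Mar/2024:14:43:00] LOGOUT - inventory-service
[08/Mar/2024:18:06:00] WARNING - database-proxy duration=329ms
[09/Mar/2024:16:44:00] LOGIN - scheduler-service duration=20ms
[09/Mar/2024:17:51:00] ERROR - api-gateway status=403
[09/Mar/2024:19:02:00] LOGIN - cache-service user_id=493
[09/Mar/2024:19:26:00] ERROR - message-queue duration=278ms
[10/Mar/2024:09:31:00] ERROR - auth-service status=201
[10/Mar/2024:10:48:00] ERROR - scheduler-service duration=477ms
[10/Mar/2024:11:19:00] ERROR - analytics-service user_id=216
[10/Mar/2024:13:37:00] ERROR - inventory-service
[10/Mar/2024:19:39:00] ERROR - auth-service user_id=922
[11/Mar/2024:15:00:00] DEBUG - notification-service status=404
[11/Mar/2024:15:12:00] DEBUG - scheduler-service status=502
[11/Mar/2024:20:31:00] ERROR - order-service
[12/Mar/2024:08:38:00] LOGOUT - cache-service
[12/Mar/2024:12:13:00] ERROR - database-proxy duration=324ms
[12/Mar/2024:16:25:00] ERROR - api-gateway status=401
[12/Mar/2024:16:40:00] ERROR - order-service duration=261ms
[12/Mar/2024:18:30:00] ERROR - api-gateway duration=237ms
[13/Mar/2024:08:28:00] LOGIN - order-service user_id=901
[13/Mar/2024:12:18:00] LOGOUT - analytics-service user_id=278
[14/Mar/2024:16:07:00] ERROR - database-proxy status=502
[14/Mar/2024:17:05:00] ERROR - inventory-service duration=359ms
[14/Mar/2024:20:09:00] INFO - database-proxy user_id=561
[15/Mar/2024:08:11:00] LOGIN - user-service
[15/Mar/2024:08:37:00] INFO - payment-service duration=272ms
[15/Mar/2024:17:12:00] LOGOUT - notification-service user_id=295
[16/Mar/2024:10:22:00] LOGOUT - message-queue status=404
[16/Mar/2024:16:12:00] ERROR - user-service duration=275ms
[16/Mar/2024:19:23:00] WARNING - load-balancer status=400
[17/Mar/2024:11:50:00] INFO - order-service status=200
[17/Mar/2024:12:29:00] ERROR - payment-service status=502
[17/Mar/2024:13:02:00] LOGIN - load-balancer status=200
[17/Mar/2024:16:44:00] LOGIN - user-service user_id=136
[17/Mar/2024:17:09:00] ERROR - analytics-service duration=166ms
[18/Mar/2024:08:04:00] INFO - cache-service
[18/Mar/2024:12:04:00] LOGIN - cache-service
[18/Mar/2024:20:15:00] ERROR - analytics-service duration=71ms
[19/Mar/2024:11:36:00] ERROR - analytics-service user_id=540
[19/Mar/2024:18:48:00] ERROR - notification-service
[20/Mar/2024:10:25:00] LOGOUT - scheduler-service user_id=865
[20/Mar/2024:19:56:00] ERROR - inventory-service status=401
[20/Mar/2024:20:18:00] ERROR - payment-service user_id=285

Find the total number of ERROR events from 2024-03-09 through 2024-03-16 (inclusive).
15

To filter by date range:

1. Date range: 2024-03-09 through 2024-03-16, both dates inclusive
2. Filter for ERROR events whose date falls in this range
3. Count matching events: 15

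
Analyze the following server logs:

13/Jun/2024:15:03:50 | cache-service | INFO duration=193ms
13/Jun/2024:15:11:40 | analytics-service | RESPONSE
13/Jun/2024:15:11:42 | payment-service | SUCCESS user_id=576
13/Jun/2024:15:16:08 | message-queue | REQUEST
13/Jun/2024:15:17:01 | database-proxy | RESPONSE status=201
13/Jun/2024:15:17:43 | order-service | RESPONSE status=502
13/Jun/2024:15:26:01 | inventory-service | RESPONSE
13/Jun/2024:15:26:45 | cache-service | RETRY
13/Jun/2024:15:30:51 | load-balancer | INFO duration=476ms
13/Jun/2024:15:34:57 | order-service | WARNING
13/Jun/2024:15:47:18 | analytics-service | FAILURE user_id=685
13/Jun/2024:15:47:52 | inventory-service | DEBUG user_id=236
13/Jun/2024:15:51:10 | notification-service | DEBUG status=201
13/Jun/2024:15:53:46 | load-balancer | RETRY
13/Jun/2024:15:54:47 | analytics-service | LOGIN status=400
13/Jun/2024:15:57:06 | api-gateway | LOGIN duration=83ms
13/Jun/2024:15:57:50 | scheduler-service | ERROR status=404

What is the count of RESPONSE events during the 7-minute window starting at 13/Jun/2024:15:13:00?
2

To count events in the time window:

1. Window boundaries: 13/Jun/2024:15:13:00 to 13/Jun/2024:15:20:00
2. Filter for RESPONSE events within this window
3. Count matching events: 2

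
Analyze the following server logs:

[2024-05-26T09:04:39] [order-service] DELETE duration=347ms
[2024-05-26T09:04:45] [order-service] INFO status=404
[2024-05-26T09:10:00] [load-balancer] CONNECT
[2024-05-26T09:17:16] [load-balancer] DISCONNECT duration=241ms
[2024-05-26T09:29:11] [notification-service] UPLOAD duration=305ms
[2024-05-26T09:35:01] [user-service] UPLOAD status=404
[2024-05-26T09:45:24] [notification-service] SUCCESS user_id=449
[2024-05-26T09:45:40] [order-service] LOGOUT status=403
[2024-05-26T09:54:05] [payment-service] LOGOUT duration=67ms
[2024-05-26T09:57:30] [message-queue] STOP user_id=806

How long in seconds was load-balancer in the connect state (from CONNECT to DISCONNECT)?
436

To calculate state duration:

1. Find CONNECT event for load-balancer: 2024-05-26T09:10:00
2. Find DISCONNECT event for load-balancer: 2024-05-26T09:17:16
3. Calculate duration: 2024-05-26T09:17:16 - 2024-05-26T09:10:00 = 436 seconds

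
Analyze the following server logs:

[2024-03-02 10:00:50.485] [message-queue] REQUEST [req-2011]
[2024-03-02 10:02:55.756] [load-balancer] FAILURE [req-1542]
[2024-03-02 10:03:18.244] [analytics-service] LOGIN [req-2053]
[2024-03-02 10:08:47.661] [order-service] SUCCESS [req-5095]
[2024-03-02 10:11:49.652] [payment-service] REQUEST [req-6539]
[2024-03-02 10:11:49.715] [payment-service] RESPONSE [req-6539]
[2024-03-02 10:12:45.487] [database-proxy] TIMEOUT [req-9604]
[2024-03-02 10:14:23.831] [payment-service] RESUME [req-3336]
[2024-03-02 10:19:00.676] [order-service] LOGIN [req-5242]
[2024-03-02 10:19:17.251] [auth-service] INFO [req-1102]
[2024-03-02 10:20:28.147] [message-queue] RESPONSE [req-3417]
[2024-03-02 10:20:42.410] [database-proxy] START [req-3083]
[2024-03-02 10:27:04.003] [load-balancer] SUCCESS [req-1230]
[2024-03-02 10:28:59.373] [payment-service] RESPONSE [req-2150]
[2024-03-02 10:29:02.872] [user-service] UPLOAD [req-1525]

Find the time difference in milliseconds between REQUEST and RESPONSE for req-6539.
63

To calculate latency:

1. Find REQUEST with id req-6539: 2024-03-02 10:11:49.652
2. Find RESPONSE with id req-6539: 2024-03-02 10:11:49.715
3. Latency: 2024-03-02 10:11:49.715 - 2024-03-02 10:11:49.652 = 63ms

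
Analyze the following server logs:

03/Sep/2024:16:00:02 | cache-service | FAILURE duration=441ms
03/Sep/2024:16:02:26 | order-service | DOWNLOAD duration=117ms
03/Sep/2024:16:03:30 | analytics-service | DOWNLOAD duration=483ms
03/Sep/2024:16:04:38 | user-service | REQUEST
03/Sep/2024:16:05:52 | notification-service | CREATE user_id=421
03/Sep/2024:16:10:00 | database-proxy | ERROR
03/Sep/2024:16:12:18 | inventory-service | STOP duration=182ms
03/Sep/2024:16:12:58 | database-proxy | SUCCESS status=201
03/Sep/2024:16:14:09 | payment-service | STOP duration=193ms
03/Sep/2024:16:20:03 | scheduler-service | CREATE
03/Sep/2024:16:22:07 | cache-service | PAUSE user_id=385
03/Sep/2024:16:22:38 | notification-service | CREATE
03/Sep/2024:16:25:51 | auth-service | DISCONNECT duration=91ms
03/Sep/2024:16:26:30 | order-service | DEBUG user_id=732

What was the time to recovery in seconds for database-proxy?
178

To calculate recovery time:

1. Find ERROR event for database-proxy: 03/Sep/2024:16:10:00
2. Find next SUCCESS event for database-proxy: 03/Sep/2024:16:12:58
3. Recovery time: 03/Sep/2024:16:12:58 - 03/Sep/2024:16:10:00 = 178 seconds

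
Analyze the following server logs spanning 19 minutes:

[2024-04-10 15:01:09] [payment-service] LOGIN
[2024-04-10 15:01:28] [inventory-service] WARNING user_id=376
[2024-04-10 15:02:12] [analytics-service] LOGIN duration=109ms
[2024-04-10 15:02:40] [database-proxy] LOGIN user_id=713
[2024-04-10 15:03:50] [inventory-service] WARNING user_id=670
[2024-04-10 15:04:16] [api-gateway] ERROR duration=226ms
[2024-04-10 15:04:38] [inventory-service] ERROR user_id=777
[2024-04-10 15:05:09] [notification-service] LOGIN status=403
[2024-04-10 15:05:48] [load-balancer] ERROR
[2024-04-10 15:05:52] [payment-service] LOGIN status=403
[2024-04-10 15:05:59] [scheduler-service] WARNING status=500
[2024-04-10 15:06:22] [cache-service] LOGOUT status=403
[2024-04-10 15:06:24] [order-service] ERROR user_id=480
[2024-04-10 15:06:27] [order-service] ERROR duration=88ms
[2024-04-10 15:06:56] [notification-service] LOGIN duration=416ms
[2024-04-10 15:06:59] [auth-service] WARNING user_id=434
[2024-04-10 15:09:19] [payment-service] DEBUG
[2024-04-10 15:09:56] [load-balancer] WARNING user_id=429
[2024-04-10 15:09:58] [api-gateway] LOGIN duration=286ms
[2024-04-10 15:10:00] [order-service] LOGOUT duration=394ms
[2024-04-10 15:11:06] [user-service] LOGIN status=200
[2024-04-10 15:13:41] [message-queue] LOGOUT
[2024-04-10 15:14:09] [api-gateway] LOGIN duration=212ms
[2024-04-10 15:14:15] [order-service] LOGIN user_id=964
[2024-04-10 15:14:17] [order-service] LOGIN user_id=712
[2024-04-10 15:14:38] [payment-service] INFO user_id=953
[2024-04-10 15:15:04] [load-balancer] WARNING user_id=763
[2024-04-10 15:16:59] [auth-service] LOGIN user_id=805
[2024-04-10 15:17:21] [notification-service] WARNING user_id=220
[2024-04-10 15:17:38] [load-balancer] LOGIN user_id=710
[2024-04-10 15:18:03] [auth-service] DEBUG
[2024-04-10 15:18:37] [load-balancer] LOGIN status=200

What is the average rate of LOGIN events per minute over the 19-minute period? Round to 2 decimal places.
0.74

To calculate the rate:

1. Count total LOGIN events: 14
2. Total time period: 19 minutes
3. Rate = 14 / 19 = 0.74 events per minute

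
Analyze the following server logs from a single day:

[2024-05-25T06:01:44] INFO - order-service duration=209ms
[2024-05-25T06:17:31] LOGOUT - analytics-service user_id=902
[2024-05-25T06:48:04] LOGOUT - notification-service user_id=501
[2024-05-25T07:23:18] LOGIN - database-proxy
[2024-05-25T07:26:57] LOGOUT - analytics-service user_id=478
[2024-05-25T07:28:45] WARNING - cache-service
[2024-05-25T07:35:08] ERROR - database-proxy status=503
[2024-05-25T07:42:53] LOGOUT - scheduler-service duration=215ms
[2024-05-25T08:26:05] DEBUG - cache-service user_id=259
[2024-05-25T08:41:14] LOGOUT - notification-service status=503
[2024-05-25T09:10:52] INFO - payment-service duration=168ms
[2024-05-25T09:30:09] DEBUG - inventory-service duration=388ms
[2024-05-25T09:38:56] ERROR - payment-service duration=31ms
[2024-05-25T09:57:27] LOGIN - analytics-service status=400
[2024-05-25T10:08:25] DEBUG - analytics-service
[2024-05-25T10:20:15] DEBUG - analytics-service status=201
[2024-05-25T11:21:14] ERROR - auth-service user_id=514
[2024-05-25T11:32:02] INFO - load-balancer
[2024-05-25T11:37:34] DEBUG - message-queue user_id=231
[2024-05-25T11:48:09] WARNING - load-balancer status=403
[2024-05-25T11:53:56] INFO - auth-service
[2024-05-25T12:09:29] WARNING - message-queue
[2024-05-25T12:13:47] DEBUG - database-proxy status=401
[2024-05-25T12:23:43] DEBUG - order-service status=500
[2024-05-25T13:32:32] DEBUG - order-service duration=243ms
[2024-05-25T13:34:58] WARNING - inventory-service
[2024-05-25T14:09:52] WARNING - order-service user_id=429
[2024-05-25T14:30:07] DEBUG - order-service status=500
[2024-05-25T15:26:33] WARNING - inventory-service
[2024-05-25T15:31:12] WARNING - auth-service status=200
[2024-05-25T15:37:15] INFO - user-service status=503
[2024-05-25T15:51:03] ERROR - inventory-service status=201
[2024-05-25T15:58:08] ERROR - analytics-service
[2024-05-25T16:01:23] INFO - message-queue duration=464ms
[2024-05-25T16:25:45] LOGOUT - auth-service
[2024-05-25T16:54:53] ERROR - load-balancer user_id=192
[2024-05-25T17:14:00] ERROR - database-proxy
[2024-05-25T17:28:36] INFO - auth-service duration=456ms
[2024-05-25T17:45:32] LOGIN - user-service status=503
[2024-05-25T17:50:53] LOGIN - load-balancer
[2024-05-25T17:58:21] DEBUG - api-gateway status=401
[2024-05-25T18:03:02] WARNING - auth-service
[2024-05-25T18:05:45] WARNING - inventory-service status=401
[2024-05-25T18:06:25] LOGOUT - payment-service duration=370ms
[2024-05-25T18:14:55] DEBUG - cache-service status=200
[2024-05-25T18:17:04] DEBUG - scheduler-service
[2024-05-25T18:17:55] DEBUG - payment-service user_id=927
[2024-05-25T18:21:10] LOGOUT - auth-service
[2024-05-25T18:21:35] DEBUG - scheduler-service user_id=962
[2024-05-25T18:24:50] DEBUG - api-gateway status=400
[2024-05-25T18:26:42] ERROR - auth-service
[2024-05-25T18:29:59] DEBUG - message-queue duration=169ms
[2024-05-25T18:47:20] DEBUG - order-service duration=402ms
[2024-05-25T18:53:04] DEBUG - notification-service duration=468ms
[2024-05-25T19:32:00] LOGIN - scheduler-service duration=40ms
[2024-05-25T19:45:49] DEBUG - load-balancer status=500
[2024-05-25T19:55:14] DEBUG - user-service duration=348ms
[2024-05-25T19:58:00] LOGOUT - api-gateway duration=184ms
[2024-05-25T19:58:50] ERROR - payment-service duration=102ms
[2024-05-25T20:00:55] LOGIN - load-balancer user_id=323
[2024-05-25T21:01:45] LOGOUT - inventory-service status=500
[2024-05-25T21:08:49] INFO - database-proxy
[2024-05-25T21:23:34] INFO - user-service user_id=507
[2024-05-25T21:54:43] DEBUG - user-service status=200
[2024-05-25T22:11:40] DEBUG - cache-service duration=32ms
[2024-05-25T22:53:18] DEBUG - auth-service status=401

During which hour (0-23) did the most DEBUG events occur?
18

To find the peak hour:

1. Group all DEBUG events by hour
2. Count events in each hour
3. Find hour with maximum count
4. Peak hour: 18 (with 8 events)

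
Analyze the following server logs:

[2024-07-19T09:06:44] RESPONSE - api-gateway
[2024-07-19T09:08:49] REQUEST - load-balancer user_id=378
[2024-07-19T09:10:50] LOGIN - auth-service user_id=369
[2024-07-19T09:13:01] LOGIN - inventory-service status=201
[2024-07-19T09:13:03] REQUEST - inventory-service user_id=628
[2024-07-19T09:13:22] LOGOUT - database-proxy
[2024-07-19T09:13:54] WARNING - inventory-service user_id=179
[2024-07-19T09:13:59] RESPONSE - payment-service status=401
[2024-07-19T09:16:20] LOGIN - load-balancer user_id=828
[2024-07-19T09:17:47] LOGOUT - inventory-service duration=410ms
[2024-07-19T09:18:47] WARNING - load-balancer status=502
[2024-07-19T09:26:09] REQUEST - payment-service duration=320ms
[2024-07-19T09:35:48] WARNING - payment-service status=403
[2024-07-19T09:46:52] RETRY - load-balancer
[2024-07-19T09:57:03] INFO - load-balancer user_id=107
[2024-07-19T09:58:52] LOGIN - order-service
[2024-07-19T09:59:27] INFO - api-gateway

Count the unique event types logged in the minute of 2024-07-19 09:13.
5

To count unique event types:

1. Filter events in the minute starting at 2024-07-19 09:13
2. Extract event types from matching entries
3. Count unique types: 5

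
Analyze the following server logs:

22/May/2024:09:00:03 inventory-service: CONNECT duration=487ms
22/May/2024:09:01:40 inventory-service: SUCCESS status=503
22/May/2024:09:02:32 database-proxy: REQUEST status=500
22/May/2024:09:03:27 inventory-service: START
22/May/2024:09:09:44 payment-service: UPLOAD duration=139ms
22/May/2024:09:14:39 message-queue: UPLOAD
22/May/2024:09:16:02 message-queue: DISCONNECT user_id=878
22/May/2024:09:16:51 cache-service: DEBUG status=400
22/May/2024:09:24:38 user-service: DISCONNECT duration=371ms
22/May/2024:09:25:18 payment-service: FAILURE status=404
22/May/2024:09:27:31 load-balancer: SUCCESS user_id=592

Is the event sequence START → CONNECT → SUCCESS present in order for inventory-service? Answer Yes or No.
No

To verify sequence order:

1. Find all events in sequence START → CONNECT → SUCCESS for inventory-service
2. Extract their timestamps
3. Check if timestamps are in ascending order
4. Result: No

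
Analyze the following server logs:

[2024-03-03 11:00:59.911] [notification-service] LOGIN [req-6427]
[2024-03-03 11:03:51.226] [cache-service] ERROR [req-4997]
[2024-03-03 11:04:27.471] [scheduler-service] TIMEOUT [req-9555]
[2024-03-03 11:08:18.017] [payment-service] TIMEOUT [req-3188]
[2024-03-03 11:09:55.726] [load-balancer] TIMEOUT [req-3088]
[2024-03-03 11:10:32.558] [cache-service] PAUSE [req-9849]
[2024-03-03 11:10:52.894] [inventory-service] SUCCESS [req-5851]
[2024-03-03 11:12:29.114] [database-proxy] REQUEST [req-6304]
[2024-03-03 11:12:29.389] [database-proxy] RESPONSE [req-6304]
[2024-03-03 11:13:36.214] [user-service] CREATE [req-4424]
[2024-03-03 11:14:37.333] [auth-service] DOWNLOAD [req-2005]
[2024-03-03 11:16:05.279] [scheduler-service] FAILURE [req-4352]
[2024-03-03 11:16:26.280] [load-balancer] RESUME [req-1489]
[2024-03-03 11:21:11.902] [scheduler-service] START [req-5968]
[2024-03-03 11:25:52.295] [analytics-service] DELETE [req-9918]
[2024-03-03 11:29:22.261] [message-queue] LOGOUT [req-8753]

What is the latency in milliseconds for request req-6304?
275

To calculate latency:

1. Find REQUEST with id req-6304: 2024-03-03 11:12:29.114
2. Find RESPONSE with id req-6304: 2024-03-03 11:12:29.389
3. Latency: 2024-03-03 11:12:29.389 - 2024-03-03 11:12:29.114 = 275ms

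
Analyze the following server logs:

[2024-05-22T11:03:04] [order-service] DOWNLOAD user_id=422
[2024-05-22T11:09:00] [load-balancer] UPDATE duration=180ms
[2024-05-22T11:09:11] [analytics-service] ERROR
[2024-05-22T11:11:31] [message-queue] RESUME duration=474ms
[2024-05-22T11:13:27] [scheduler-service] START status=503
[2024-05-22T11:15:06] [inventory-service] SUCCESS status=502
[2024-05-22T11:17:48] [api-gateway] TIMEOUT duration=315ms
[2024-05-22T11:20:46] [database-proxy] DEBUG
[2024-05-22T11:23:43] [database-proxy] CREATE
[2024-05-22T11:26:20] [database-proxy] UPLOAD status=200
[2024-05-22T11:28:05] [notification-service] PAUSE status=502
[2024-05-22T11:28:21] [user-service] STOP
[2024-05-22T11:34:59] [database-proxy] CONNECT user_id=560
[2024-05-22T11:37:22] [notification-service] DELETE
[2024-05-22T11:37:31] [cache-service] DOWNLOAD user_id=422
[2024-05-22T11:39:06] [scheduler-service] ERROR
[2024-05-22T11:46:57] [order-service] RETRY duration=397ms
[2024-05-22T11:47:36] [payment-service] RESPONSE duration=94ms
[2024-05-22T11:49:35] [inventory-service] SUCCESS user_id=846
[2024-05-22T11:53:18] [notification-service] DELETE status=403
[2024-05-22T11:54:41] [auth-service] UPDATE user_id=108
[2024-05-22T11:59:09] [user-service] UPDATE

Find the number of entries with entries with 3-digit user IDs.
5

To find matching entries:

1. Pattern to match: entries with 3-digit user IDs
2. Scan each log entry for the pattern
3. Count matches: 5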